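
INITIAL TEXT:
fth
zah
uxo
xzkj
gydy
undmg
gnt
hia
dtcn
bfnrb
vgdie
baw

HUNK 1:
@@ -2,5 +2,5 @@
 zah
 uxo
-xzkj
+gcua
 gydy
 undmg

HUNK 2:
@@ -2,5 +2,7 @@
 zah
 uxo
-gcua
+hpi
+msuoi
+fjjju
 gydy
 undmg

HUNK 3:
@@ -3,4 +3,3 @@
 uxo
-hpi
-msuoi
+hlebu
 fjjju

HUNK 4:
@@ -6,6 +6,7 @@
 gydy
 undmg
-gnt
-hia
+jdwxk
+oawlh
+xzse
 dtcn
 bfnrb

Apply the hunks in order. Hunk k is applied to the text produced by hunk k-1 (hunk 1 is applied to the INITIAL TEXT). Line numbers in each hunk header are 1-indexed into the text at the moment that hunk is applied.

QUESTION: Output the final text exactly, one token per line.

Answer: fth
zah
uxo
hlebu
fjjju
gydy
undmg
jdwxk
oawlh
xzse
dtcn
bfnrb
vgdie
baw

Derivation:
Hunk 1: at line 2 remove [xzkj] add [gcua] -> 12 lines: fth zah uxo gcua gydy undmg gnt hia dtcn bfnrb vgdie baw
Hunk 2: at line 2 remove [gcua] add [hpi,msuoi,fjjju] -> 14 lines: fth zah uxo hpi msuoi fjjju gydy undmg gnt hia dtcn bfnrb vgdie baw
Hunk 3: at line 3 remove [hpi,msuoi] add [hlebu] -> 13 lines: fth zah uxo hlebu fjjju gydy undmg gnt hia dtcn bfnrb vgdie baw
Hunk 4: at line 6 remove [gnt,hia] add [jdwxk,oawlh,xzse] -> 14 lines: fth zah uxo hlebu fjjju gydy undmg jdwxk oawlh xzse dtcn bfnrb vgdie baw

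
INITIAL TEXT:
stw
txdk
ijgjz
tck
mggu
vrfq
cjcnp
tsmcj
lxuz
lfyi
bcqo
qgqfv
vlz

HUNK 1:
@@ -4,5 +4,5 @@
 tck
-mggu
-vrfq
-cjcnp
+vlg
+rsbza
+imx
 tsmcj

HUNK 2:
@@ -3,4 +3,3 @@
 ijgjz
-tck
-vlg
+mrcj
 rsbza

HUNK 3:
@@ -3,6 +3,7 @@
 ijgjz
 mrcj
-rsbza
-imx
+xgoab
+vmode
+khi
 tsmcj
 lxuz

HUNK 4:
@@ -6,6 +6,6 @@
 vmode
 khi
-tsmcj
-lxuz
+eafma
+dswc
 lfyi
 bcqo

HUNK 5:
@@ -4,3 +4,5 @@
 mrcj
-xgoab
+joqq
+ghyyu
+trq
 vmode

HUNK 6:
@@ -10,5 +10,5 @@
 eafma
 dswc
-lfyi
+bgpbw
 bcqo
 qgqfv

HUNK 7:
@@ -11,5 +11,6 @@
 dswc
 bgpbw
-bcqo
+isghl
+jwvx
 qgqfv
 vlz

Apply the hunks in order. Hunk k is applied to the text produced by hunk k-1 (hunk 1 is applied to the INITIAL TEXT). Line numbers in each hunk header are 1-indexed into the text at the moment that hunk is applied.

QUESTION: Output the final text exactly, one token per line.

Answer: stw
txdk
ijgjz
mrcj
joqq
ghyyu
trq
vmode
khi
eafma
dswc
bgpbw
isghl
jwvx
qgqfv
vlz

Derivation:
Hunk 1: at line 4 remove [mggu,vrfq,cjcnp] add [vlg,rsbza,imx] -> 13 lines: stw txdk ijgjz tck vlg rsbza imx tsmcj lxuz lfyi bcqo qgqfv vlz
Hunk 2: at line 3 remove [tck,vlg] add [mrcj] -> 12 lines: stw txdk ijgjz mrcj rsbza imx tsmcj lxuz lfyi bcqo qgqfv vlz
Hunk 3: at line 3 remove [rsbza,imx] add [xgoab,vmode,khi] -> 13 lines: stw txdk ijgjz mrcj xgoab vmode khi tsmcj lxuz lfyi bcqo qgqfv vlz
Hunk 4: at line 6 remove [tsmcj,lxuz] add [eafma,dswc] -> 13 lines: stw txdk ijgjz mrcj xgoab vmode khi eafma dswc lfyi bcqo qgqfv vlz
Hunk 5: at line 4 remove [xgoab] add [joqq,ghyyu,trq] -> 15 lines: stw txdk ijgjz mrcj joqq ghyyu trq vmode khi eafma dswc lfyi bcqo qgqfv vlz
Hunk 6: at line 10 remove [lfyi] add [bgpbw] -> 15 lines: stw txdk ijgjz mrcj joqq ghyyu trq vmode khi eafma dswc bgpbw bcqo qgqfv vlz
Hunk 7: at line 11 remove [bcqo] add [isghl,jwvx] -> 16 lines: stw txdk ijgjz mrcj joqq ghyyu trq vmode khi eafma dswc bgpbw isghl jwvx qgqfv vlz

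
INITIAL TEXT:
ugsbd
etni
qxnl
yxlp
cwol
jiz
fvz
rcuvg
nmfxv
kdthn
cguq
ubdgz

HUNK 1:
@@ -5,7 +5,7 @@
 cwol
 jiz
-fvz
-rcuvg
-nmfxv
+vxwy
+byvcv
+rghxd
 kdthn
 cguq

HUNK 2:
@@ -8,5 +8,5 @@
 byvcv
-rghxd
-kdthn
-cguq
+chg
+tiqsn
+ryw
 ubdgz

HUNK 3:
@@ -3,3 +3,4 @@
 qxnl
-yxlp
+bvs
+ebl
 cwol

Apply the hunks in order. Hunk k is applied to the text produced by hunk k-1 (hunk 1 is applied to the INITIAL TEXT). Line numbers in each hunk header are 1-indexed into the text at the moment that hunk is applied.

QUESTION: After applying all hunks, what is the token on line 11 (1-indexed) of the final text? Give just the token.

Answer: tiqsn

Derivation:
Hunk 1: at line 5 remove [fvz,rcuvg,nmfxv] add [vxwy,byvcv,rghxd] -> 12 lines: ugsbd etni qxnl yxlp cwol jiz vxwy byvcv rghxd kdthn cguq ubdgz
Hunk 2: at line 8 remove [rghxd,kdthn,cguq] add [chg,tiqsn,ryw] -> 12 lines: ugsbd etni qxnl yxlp cwol jiz vxwy byvcv chg tiqsn ryw ubdgz
Hunk 3: at line 3 remove [yxlp] add [bvs,ebl] -> 13 lines: ugsbd etni qxnl bvs ebl cwol jiz vxwy byvcv chg tiqsn ryw ubdgz
Final line 11: tiqsn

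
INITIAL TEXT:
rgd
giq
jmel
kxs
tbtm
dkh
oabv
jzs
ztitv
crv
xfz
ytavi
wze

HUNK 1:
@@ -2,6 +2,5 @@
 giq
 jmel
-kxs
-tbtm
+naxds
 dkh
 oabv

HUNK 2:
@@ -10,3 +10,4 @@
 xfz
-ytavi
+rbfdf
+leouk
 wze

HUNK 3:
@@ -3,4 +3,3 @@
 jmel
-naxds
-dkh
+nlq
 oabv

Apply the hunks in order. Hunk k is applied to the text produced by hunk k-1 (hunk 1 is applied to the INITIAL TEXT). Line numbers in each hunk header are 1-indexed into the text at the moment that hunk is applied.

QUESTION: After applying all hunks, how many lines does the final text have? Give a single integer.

Answer: 12

Derivation:
Hunk 1: at line 2 remove [kxs,tbtm] add [naxds] -> 12 lines: rgd giq jmel naxds dkh oabv jzs ztitv crv xfz ytavi wze
Hunk 2: at line 10 remove [ytavi] add [rbfdf,leouk] -> 13 lines: rgd giq jmel naxds dkh oabv jzs ztitv crv xfz rbfdf leouk wze
Hunk 3: at line 3 remove [naxds,dkh] add [nlq] -> 12 lines: rgd giq jmel nlq oabv jzs ztitv crv xfz rbfdf leouk wze
Final line count: 12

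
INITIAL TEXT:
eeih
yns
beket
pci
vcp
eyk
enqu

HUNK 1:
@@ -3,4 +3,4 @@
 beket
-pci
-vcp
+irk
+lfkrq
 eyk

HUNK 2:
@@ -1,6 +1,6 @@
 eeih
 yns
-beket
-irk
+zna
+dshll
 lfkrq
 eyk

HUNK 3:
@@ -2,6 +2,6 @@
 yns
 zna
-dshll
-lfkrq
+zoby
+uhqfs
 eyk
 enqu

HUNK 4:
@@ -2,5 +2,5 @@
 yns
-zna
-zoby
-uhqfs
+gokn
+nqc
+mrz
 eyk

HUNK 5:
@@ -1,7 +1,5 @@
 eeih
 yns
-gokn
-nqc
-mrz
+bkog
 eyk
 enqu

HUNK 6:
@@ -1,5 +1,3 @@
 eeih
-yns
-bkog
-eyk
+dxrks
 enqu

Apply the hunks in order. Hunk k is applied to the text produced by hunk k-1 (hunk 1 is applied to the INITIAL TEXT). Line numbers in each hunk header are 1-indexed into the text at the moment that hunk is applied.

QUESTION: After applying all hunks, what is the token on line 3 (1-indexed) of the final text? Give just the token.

Answer: enqu

Derivation:
Hunk 1: at line 3 remove [pci,vcp] add [irk,lfkrq] -> 7 lines: eeih yns beket irk lfkrq eyk enqu
Hunk 2: at line 1 remove [beket,irk] add [zna,dshll] -> 7 lines: eeih yns zna dshll lfkrq eyk enqu
Hunk 3: at line 2 remove [dshll,lfkrq] add [zoby,uhqfs] -> 7 lines: eeih yns zna zoby uhqfs eyk enqu
Hunk 4: at line 2 remove [zna,zoby,uhqfs] add [gokn,nqc,mrz] -> 7 lines: eeih yns gokn nqc mrz eyk enqu
Hunk 5: at line 1 remove [gokn,nqc,mrz] add [bkog] -> 5 lines: eeih yns bkog eyk enqu
Hunk 6: at line 1 remove [yns,bkog,eyk] add [dxrks] -> 3 lines: eeih dxrks enqu
Final line 3: enqu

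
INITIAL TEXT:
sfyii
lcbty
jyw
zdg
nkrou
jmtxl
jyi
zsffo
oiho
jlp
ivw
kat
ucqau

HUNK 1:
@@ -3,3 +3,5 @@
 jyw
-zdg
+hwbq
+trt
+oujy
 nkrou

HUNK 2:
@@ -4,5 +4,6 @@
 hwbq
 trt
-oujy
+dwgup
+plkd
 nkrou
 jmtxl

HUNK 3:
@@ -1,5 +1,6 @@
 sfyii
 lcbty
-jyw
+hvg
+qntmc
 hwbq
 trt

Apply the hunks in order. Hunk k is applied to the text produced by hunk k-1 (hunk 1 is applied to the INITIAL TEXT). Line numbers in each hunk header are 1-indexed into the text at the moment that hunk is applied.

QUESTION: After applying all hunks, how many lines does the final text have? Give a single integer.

Hunk 1: at line 3 remove [zdg] add [hwbq,trt,oujy] -> 15 lines: sfyii lcbty jyw hwbq trt oujy nkrou jmtxl jyi zsffo oiho jlp ivw kat ucqau
Hunk 2: at line 4 remove [oujy] add [dwgup,plkd] -> 16 lines: sfyii lcbty jyw hwbq trt dwgup plkd nkrou jmtxl jyi zsffo oiho jlp ivw kat ucqau
Hunk 3: at line 1 remove [jyw] add [hvg,qntmc] -> 17 lines: sfyii lcbty hvg qntmc hwbq trt dwgup plkd nkrou jmtxl jyi zsffo oiho jlp ivw kat ucqau
Final line count: 17

Answer: 17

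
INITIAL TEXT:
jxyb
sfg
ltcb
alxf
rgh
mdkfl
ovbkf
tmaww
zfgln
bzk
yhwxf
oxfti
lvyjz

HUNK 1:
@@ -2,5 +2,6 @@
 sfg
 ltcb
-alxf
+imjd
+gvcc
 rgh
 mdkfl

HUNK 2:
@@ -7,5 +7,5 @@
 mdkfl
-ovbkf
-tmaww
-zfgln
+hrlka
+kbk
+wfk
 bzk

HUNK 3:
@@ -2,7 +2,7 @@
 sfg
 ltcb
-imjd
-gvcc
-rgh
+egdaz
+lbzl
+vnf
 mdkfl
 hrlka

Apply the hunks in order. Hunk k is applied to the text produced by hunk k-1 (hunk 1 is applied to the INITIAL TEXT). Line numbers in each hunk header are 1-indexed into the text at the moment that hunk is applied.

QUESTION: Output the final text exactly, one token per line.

Answer: jxyb
sfg
ltcb
egdaz
lbzl
vnf
mdkfl
hrlka
kbk
wfk
bzk
yhwxf
oxfti
lvyjz

Derivation:
Hunk 1: at line 2 remove [alxf] add [imjd,gvcc] -> 14 lines: jxyb sfg ltcb imjd gvcc rgh mdkfl ovbkf tmaww zfgln bzk yhwxf oxfti lvyjz
Hunk 2: at line 7 remove [ovbkf,tmaww,zfgln] add [hrlka,kbk,wfk] -> 14 lines: jxyb sfg ltcb imjd gvcc rgh mdkfl hrlka kbk wfk bzk yhwxf oxfti lvyjz
Hunk 3: at line 2 remove [imjd,gvcc,rgh] add [egdaz,lbzl,vnf] -> 14 lines: jxyb sfg ltcb egdaz lbzl vnf mdkfl hrlka kbk wfk bzk yhwxf oxfti lvyjz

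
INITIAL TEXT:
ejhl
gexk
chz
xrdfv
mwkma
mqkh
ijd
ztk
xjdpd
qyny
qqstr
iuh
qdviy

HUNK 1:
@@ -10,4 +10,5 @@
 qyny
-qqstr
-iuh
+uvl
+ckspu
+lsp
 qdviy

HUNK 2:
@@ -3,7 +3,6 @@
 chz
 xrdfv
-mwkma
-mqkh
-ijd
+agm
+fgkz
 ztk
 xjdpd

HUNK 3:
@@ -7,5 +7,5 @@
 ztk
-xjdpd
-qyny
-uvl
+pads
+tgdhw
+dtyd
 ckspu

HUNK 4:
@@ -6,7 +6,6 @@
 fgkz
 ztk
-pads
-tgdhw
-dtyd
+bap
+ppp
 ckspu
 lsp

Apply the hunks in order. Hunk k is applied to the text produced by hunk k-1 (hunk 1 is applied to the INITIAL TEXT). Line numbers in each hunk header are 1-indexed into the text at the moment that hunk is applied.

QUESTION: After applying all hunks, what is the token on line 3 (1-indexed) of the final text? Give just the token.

Hunk 1: at line 10 remove [qqstr,iuh] add [uvl,ckspu,lsp] -> 14 lines: ejhl gexk chz xrdfv mwkma mqkh ijd ztk xjdpd qyny uvl ckspu lsp qdviy
Hunk 2: at line 3 remove [mwkma,mqkh,ijd] add [agm,fgkz] -> 13 lines: ejhl gexk chz xrdfv agm fgkz ztk xjdpd qyny uvl ckspu lsp qdviy
Hunk 3: at line 7 remove [xjdpd,qyny,uvl] add [pads,tgdhw,dtyd] -> 13 lines: ejhl gexk chz xrdfv agm fgkz ztk pads tgdhw dtyd ckspu lsp qdviy
Hunk 4: at line 6 remove [pads,tgdhw,dtyd] add [bap,ppp] -> 12 lines: ejhl gexk chz xrdfv agm fgkz ztk bap ppp ckspu lsp qdviy
Final line 3: chz

Answer: chz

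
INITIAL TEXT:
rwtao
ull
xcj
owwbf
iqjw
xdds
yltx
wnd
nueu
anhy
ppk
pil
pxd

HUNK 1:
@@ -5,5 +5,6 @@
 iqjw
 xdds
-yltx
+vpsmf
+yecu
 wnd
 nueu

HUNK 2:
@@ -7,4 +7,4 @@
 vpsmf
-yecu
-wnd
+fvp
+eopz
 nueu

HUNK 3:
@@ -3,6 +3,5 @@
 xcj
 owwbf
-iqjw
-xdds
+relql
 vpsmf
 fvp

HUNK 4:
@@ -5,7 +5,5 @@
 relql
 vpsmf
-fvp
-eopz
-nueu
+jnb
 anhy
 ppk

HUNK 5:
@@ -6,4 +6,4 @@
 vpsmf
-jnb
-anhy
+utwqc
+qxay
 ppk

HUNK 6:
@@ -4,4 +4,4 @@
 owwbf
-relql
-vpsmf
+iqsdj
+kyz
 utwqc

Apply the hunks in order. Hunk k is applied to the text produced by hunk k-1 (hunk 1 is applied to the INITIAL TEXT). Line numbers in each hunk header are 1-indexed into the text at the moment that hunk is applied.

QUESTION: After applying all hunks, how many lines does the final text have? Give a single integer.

Hunk 1: at line 5 remove [yltx] add [vpsmf,yecu] -> 14 lines: rwtao ull xcj owwbf iqjw xdds vpsmf yecu wnd nueu anhy ppk pil pxd
Hunk 2: at line 7 remove [yecu,wnd] add [fvp,eopz] -> 14 lines: rwtao ull xcj owwbf iqjw xdds vpsmf fvp eopz nueu anhy ppk pil pxd
Hunk 3: at line 3 remove [iqjw,xdds] add [relql] -> 13 lines: rwtao ull xcj owwbf relql vpsmf fvp eopz nueu anhy ppk pil pxd
Hunk 4: at line 5 remove [fvp,eopz,nueu] add [jnb] -> 11 lines: rwtao ull xcj owwbf relql vpsmf jnb anhy ppk pil pxd
Hunk 5: at line 6 remove [jnb,anhy] add [utwqc,qxay] -> 11 lines: rwtao ull xcj owwbf relql vpsmf utwqc qxay ppk pil pxd
Hunk 6: at line 4 remove [relql,vpsmf] add [iqsdj,kyz] -> 11 lines: rwtao ull xcj owwbf iqsdj kyz utwqc qxay ppk pil pxd
Final line count: 11

Answer: 11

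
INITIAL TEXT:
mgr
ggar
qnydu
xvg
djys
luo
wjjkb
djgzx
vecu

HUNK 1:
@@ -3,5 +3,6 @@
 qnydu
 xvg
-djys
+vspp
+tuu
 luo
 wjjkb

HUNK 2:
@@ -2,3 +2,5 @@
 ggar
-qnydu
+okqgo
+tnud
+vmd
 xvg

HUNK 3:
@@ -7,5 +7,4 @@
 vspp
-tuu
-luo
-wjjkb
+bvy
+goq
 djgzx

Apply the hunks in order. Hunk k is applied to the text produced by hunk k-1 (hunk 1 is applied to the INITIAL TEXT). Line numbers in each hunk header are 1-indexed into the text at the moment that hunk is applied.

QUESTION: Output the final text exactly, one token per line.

Answer: mgr
ggar
okqgo
tnud
vmd
xvg
vspp
bvy
goq
djgzx
vecu

Derivation:
Hunk 1: at line 3 remove [djys] add [vspp,tuu] -> 10 lines: mgr ggar qnydu xvg vspp tuu luo wjjkb djgzx vecu
Hunk 2: at line 2 remove [qnydu] add [okqgo,tnud,vmd] -> 12 lines: mgr ggar okqgo tnud vmd xvg vspp tuu luo wjjkb djgzx vecu
Hunk 3: at line 7 remove [tuu,luo,wjjkb] add [bvy,goq] -> 11 lines: mgr ggar okqgo tnud vmd xvg vspp bvy goq djgzx vecu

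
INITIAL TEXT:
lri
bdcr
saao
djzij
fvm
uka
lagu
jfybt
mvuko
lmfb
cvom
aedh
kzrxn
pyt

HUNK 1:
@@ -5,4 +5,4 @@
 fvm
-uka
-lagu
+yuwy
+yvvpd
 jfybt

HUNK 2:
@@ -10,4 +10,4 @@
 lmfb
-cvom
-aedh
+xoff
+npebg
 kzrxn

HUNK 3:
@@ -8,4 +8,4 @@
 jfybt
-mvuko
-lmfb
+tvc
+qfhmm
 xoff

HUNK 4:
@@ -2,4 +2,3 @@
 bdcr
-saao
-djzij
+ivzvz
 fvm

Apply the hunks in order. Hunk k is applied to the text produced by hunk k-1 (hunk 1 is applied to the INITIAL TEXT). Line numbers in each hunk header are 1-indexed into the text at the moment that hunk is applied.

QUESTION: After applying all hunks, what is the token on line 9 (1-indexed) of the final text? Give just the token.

Hunk 1: at line 5 remove [uka,lagu] add [yuwy,yvvpd] -> 14 lines: lri bdcr saao djzij fvm yuwy yvvpd jfybt mvuko lmfb cvom aedh kzrxn pyt
Hunk 2: at line 10 remove [cvom,aedh] add [xoff,npebg] -> 14 lines: lri bdcr saao djzij fvm yuwy yvvpd jfybt mvuko lmfb xoff npebg kzrxn pyt
Hunk 3: at line 8 remove [mvuko,lmfb] add [tvc,qfhmm] -> 14 lines: lri bdcr saao djzij fvm yuwy yvvpd jfybt tvc qfhmm xoff npebg kzrxn pyt
Hunk 4: at line 2 remove [saao,djzij] add [ivzvz] -> 13 lines: lri bdcr ivzvz fvm yuwy yvvpd jfybt tvc qfhmm xoff npebg kzrxn pyt
Final line 9: qfhmm

Answer: qfhmm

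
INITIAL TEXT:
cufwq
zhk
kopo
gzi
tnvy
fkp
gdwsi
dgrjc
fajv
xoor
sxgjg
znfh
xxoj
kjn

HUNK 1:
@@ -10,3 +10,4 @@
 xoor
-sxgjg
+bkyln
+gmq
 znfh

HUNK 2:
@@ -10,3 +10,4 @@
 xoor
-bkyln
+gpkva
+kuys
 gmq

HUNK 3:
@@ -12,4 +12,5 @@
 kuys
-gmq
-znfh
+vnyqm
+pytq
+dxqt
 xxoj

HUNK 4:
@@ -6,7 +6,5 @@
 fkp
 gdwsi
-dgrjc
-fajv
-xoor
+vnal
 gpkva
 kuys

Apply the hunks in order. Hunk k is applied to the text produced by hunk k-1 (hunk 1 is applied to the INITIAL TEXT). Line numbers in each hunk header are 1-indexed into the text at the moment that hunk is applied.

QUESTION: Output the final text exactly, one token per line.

Hunk 1: at line 10 remove [sxgjg] add [bkyln,gmq] -> 15 lines: cufwq zhk kopo gzi tnvy fkp gdwsi dgrjc fajv xoor bkyln gmq znfh xxoj kjn
Hunk 2: at line 10 remove [bkyln] add [gpkva,kuys] -> 16 lines: cufwq zhk kopo gzi tnvy fkp gdwsi dgrjc fajv xoor gpkva kuys gmq znfh xxoj kjn
Hunk 3: at line 12 remove [gmq,znfh] add [vnyqm,pytq,dxqt] -> 17 lines: cufwq zhk kopo gzi tnvy fkp gdwsi dgrjc fajv xoor gpkva kuys vnyqm pytq dxqt xxoj kjn
Hunk 4: at line 6 remove [dgrjc,fajv,xoor] add [vnal] -> 15 lines: cufwq zhk kopo gzi tnvy fkp gdwsi vnal gpkva kuys vnyqm pytq dxqt xxoj kjn

Answer: cufwq
zhk
kopo
gzi
tnvy
fkp
gdwsi
vnal
gpkva
kuys
vnyqm
pytq
dxqt
xxoj
kjn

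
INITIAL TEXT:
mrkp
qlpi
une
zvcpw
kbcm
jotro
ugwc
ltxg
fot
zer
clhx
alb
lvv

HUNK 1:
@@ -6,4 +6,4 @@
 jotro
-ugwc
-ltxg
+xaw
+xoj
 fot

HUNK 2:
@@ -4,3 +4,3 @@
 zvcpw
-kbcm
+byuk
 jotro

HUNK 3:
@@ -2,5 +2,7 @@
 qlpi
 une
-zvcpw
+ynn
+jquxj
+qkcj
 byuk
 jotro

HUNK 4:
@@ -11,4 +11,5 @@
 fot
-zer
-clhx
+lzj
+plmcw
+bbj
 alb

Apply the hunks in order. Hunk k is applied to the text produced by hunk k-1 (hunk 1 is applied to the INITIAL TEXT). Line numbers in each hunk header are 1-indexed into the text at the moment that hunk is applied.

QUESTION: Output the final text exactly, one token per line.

Hunk 1: at line 6 remove [ugwc,ltxg] add [xaw,xoj] -> 13 lines: mrkp qlpi une zvcpw kbcm jotro xaw xoj fot zer clhx alb lvv
Hunk 2: at line 4 remove [kbcm] add [byuk] -> 13 lines: mrkp qlpi une zvcpw byuk jotro xaw xoj fot zer clhx alb lvv
Hunk 3: at line 2 remove [zvcpw] add [ynn,jquxj,qkcj] -> 15 lines: mrkp qlpi une ynn jquxj qkcj byuk jotro xaw xoj fot zer clhx alb lvv
Hunk 4: at line 11 remove [zer,clhx] add [lzj,plmcw,bbj] -> 16 lines: mrkp qlpi une ynn jquxj qkcj byuk jotro xaw xoj fot lzj plmcw bbj alb lvv

Answer: mrkp
qlpi
une
ynn
jquxj
qkcj
byuk
jotro
xaw
xoj
fot
lzj
plmcw
bbj
alb
lvv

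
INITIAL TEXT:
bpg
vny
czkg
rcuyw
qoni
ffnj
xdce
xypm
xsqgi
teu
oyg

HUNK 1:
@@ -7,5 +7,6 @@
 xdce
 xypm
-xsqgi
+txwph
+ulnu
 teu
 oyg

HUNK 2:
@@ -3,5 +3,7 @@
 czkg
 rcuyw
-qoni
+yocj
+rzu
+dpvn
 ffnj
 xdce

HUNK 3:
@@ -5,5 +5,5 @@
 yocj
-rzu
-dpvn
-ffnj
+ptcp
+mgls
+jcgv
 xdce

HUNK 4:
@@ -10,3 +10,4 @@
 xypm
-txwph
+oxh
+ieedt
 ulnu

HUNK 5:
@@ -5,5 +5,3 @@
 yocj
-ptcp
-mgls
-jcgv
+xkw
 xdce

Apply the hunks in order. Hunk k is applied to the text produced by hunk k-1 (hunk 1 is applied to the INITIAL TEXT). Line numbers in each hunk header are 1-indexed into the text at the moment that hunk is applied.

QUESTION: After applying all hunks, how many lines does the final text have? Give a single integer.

Hunk 1: at line 7 remove [xsqgi] add [txwph,ulnu] -> 12 lines: bpg vny czkg rcuyw qoni ffnj xdce xypm txwph ulnu teu oyg
Hunk 2: at line 3 remove [qoni] add [yocj,rzu,dpvn] -> 14 lines: bpg vny czkg rcuyw yocj rzu dpvn ffnj xdce xypm txwph ulnu teu oyg
Hunk 3: at line 5 remove [rzu,dpvn,ffnj] add [ptcp,mgls,jcgv] -> 14 lines: bpg vny czkg rcuyw yocj ptcp mgls jcgv xdce xypm txwph ulnu teu oyg
Hunk 4: at line 10 remove [txwph] add [oxh,ieedt] -> 15 lines: bpg vny czkg rcuyw yocj ptcp mgls jcgv xdce xypm oxh ieedt ulnu teu oyg
Hunk 5: at line 5 remove [ptcp,mgls,jcgv] add [xkw] -> 13 lines: bpg vny czkg rcuyw yocj xkw xdce xypm oxh ieedt ulnu teu oyg
Final line count: 13

Answer: 13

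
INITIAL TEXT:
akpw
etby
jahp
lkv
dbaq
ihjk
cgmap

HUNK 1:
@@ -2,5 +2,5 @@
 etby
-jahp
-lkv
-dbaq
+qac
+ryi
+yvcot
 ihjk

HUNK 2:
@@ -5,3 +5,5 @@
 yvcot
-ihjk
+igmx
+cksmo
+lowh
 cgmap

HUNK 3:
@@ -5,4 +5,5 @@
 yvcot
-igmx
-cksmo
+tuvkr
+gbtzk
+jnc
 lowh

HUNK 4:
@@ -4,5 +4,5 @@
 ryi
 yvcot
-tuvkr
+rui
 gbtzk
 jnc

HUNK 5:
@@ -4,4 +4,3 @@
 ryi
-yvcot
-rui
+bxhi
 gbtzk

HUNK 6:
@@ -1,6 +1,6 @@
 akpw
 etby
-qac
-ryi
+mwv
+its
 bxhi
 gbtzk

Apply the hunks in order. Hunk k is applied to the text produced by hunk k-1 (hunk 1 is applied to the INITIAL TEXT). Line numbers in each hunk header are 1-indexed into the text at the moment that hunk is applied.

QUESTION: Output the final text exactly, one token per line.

Answer: akpw
etby
mwv
its
bxhi
gbtzk
jnc
lowh
cgmap

Derivation:
Hunk 1: at line 2 remove [jahp,lkv,dbaq] add [qac,ryi,yvcot] -> 7 lines: akpw etby qac ryi yvcot ihjk cgmap
Hunk 2: at line 5 remove [ihjk] add [igmx,cksmo,lowh] -> 9 lines: akpw etby qac ryi yvcot igmx cksmo lowh cgmap
Hunk 3: at line 5 remove [igmx,cksmo] add [tuvkr,gbtzk,jnc] -> 10 lines: akpw etby qac ryi yvcot tuvkr gbtzk jnc lowh cgmap
Hunk 4: at line 4 remove [tuvkr] add [rui] -> 10 lines: akpw etby qac ryi yvcot rui gbtzk jnc lowh cgmap
Hunk 5: at line 4 remove [yvcot,rui] add [bxhi] -> 9 lines: akpw etby qac ryi bxhi gbtzk jnc lowh cgmap
Hunk 6: at line 1 remove [qac,ryi] add [mwv,its] -> 9 lines: akpw etby mwv its bxhi gbtzk jnc lowh cgmap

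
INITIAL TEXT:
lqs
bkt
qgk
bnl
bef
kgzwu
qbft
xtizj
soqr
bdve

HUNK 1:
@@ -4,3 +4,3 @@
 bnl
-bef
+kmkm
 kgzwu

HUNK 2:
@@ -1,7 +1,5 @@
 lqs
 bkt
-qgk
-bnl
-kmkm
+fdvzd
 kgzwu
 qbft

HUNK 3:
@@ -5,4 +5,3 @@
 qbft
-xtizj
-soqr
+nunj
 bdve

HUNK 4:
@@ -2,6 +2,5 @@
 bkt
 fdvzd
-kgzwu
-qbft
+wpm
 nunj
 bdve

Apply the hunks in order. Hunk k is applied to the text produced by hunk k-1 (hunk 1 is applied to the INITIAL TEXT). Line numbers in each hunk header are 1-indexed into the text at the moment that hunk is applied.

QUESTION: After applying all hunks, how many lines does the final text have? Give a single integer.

Answer: 6

Derivation:
Hunk 1: at line 4 remove [bef] add [kmkm] -> 10 lines: lqs bkt qgk bnl kmkm kgzwu qbft xtizj soqr bdve
Hunk 2: at line 1 remove [qgk,bnl,kmkm] add [fdvzd] -> 8 lines: lqs bkt fdvzd kgzwu qbft xtizj soqr bdve
Hunk 3: at line 5 remove [xtizj,soqr] add [nunj] -> 7 lines: lqs bkt fdvzd kgzwu qbft nunj bdve
Hunk 4: at line 2 remove [kgzwu,qbft] add [wpm] -> 6 lines: lqs bkt fdvzd wpm nunj bdve
Final line count: 6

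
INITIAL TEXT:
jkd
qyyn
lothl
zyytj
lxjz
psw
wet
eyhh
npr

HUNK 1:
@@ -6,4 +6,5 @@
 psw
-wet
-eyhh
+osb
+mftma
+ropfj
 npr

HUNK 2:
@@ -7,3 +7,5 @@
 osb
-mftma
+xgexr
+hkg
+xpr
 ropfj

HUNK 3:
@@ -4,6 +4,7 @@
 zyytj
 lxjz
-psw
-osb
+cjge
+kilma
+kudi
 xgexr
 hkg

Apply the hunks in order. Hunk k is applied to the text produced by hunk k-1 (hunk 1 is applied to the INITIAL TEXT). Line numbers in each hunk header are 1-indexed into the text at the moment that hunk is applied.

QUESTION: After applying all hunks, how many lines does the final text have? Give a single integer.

Answer: 13

Derivation:
Hunk 1: at line 6 remove [wet,eyhh] add [osb,mftma,ropfj] -> 10 lines: jkd qyyn lothl zyytj lxjz psw osb mftma ropfj npr
Hunk 2: at line 7 remove [mftma] add [xgexr,hkg,xpr] -> 12 lines: jkd qyyn lothl zyytj lxjz psw osb xgexr hkg xpr ropfj npr
Hunk 3: at line 4 remove [psw,osb] add [cjge,kilma,kudi] -> 13 lines: jkd qyyn lothl zyytj lxjz cjge kilma kudi xgexr hkg xpr ropfj npr
Final line count: 13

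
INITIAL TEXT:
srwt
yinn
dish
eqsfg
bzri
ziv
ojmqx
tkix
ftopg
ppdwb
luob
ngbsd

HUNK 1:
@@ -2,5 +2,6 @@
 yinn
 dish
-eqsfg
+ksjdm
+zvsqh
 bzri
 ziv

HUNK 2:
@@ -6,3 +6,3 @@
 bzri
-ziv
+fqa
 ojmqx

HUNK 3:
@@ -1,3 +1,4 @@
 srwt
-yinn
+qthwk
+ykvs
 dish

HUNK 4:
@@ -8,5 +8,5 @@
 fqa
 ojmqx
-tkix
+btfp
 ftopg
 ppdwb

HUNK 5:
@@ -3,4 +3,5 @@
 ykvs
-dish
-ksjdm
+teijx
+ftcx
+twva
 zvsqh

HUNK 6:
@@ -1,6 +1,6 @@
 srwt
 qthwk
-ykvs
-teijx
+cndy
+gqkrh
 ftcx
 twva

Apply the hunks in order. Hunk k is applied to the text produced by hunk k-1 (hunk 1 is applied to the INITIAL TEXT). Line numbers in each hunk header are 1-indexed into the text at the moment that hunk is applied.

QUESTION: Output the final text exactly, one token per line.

Answer: srwt
qthwk
cndy
gqkrh
ftcx
twva
zvsqh
bzri
fqa
ojmqx
btfp
ftopg
ppdwb
luob
ngbsd

Derivation:
Hunk 1: at line 2 remove [eqsfg] add [ksjdm,zvsqh] -> 13 lines: srwt yinn dish ksjdm zvsqh bzri ziv ojmqx tkix ftopg ppdwb luob ngbsd
Hunk 2: at line 6 remove [ziv] add [fqa] -> 13 lines: srwt yinn dish ksjdm zvsqh bzri fqa ojmqx tkix ftopg ppdwb luob ngbsd
Hunk 3: at line 1 remove [yinn] add [qthwk,ykvs] -> 14 lines: srwt qthwk ykvs dish ksjdm zvsqh bzri fqa ojmqx tkix ftopg ppdwb luob ngbsd
Hunk 4: at line 8 remove [tkix] add [btfp] -> 14 lines: srwt qthwk ykvs dish ksjdm zvsqh bzri fqa ojmqx btfp ftopg ppdwb luob ngbsd
Hunk 5: at line 3 remove [dish,ksjdm] add [teijx,ftcx,twva] -> 15 lines: srwt qthwk ykvs teijx ftcx twva zvsqh bzri fqa ojmqx btfp ftopg ppdwb luob ngbsd
Hunk 6: at line 1 remove [ykvs,teijx] add [cndy,gqkrh] -> 15 lines: srwt qthwk cndy gqkrh ftcx twva zvsqh bzri fqa ojmqx btfp ftopg ppdwb luob ngbsd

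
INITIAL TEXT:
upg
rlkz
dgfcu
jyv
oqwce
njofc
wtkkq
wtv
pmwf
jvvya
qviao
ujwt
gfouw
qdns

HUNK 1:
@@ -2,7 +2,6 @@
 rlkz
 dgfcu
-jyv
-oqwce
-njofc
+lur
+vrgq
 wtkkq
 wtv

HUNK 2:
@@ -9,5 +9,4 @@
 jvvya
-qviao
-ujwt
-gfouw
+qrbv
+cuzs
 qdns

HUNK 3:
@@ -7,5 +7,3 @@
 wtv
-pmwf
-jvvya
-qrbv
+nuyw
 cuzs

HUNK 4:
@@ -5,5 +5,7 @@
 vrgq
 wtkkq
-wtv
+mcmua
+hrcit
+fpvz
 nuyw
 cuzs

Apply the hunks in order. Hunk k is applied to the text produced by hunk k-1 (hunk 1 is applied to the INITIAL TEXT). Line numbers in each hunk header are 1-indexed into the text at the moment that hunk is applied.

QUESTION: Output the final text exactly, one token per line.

Answer: upg
rlkz
dgfcu
lur
vrgq
wtkkq
mcmua
hrcit
fpvz
nuyw
cuzs
qdns

Derivation:
Hunk 1: at line 2 remove [jyv,oqwce,njofc] add [lur,vrgq] -> 13 lines: upg rlkz dgfcu lur vrgq wtkkq wtv pmwf jvvya qviao ujwt gfouw qdns
Hunk 2: at line 9 remove [qviao,ujwt,gfouw] add [qrbv,cuzs] -> 12 lines: upg rlkz dgfcu lur vrgq wtkkq wtv pmwf jvvya qrbv cuzs qdns
Hunk 3: at line 7 remove [pmwf,jvvya,qrbv] add [nuyw] -> 10 lines: upg rlkz dgfcu lur vrgq wtkkq wtv nuyw cuzs qdns
Hunk 4: at line 5 remove [wtv] add [mcmua,hrcit,fpvz] -> 12 lines: upg rlkz dgfcu lur vrgq wtkkq mcmua hrcit fpvz nuyw cuzs qdns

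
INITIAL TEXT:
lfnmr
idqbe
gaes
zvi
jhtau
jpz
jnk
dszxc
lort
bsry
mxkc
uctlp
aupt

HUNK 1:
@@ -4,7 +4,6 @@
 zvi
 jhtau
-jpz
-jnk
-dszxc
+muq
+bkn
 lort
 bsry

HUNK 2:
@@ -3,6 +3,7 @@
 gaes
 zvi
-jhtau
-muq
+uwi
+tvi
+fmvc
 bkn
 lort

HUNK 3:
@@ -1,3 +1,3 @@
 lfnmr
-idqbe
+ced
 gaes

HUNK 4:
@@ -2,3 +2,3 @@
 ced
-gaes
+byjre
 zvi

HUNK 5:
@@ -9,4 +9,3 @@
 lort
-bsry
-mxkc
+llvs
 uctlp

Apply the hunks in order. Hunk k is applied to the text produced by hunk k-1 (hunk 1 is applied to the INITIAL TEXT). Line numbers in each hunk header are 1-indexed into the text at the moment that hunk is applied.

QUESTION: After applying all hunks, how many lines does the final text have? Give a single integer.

Hunk 1: at line 4 remove [jpz,jnk,dszxc] add [muq,bkn] -> 12 lines: lfnmr idqbe gaes zvi jhtau muq bkn lort bsry mxkc uctlp aupt
Hunk 2: at line 3 remove [jhtau,muq] add [uwi,tvi,fmvc] -> 13 lines: lfnmr idqbe gaes zvi uwi tvi fmvc bkn lort bsry mxkc uctlp aupt
Hunk 3: at line 1 remove [idqbe] add [ced] -> 13 lines: lfnmr ced gaes zvi uwi tvi fmvc bkn lort bsry mxkc uctlp aupt
Hunk 4: at line 2 remove [gaes] add [byjre] -> 13 lines: lfnmr ced byjre zvi uwi tvi fmvc bkn lort bsry mxkc uctlp aupt
Hunk 5: at line 9 remove [bsry,mxkc] add [llvs] -> 12 lines: lfnmr ced byjre zvi uwi tvi fmvc bkn lort llvs uctlp aupt
Final line count: 12

Answer: 12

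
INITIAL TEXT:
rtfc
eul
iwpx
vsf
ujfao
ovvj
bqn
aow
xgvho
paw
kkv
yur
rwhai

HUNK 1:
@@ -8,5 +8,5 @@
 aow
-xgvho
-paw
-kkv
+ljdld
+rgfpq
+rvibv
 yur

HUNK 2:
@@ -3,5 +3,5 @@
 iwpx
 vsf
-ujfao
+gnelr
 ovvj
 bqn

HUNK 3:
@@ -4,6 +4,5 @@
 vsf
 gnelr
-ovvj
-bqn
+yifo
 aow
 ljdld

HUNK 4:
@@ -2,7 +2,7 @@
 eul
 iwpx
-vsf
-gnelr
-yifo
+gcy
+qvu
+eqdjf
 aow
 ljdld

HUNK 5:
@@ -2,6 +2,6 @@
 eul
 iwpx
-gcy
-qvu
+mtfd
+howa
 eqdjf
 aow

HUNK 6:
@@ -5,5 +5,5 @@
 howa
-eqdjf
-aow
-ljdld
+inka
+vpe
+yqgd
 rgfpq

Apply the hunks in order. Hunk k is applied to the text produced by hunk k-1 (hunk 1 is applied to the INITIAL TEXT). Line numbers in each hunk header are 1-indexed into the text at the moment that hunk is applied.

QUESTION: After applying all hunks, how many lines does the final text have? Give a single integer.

Answer: 12

Derivation:
Hunk 1: at line 8 remove [xgvho,paw,kkv] add [ljdld,rgfpq,rvibv] -> 13 lines: rtfc eul iwpx vsf ujfao ovvj bqn aow ljdld rgfpq rvibv yur rwhai
Hunk 2: at line 3 remove [ujfao] add [gnelr] -> 13 lines: rtfc eul iwpx vsf gnelr ovvj bqn aow ljdld rgfpq rvibv yur rwhai
Hunk 3: at line 4 remove [ovvj,bqn] add [yifo] -> 12 lines: rtfc eul iwpx vsf gnelr yifo aow ljdld rgfpq rvibv yur rwhai
Hunk 4: at line 2 remove [vsf,gnelr,yifo] add [gcy,qvu,eqdjf] -> 12 lines: rtfc eul iwpx gcy qvu eqdjf aow ljdld rgfpq rvibv yur rwhai
Hunk 5: at line 2 remove [gcy,qvu] add [mtfd,howa] -> 12 lines: rtfc eul iwpx mtfd howa eqdjf aow ljdld rgfpq rvibv yur rwhai
Hunk 6: at line 5 remove [eqdjf,aow,ljdld] add [inka,vpe,yqgd] -> 12 lines: rtfc eul iwpx mtfd howa inka vpe yqgd rgfpq rvibv yur rwhai
Final line count: 12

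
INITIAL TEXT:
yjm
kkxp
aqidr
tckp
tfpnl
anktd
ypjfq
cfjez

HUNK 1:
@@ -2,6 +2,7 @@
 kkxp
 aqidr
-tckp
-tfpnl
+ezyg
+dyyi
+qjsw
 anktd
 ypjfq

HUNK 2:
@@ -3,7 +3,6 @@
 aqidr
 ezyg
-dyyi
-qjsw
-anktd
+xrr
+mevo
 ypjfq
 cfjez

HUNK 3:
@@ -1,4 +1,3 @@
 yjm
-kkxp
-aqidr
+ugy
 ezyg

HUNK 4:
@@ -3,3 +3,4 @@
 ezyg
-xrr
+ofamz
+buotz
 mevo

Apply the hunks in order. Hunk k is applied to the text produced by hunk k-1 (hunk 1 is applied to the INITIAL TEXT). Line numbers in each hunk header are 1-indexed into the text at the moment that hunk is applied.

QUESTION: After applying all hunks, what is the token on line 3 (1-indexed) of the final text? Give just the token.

Hunk 1: at line 2 remove [tckp,tfpnl] add [ezyg,dyyi,qjsw] -> 9 lines: yjm kkxp aqidr ezyg dyyi qjsw anktd ypjfq cfjez
Hunk 2: at line 3 remove [dyyi,qjsw,anktd] add [xrr,mevo] -> 8 lines: yjm kkxp aqidr ezyg xrr mevo ypjfq cfjez
Hunk 3: at line 1 remove [kkxp,aqidr] add [ugy] -> 7 lines: yjm ugy ezyg xrr mevo ypjfq cfjez
Hunk 4: at line 3 remove [xrr] add [ofamz,buotz] -> 8 lines: yjm ugy ezyg ofamz buotz mevo ypjfq cfjez
Final line 3: ezyg

Answer: ezyg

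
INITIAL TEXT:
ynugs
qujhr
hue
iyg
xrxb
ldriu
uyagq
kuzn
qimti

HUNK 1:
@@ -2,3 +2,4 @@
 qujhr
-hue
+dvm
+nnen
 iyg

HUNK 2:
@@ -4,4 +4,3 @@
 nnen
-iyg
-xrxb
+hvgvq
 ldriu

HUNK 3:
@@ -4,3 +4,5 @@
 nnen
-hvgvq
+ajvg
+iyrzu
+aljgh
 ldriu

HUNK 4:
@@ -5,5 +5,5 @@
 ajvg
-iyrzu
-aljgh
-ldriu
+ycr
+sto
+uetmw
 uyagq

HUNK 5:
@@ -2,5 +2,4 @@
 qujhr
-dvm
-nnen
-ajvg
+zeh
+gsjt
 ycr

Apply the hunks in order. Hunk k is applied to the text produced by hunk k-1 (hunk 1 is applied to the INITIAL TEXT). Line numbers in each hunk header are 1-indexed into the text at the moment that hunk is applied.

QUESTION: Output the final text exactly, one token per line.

Hunk 1: at line 2 remove [hue] add [dvm,nnen] -> 10 lines: ynugs qujhr dvm nnen iyg xrxb ldriu uyagq kuzn qimti
Hunk 2: at line 4 remove [iyg,xrxb] add [hvgvq] -> 9 lines: ynugs qujhr dvm nnen hvgvq ldriu uyagq kuzn qimti
Hunk 3: at line 4 remove [hvgvq] add [ajvg,iyrzu,aljgh] -> 11 lines: ynugs qujhr dvm nnen ajvg iyrzu aljgh ldriu uyagq kuzn qimti
Hunk 4: at line 5 remove [iyrzu,aljgh,ldriu] add [ycr,sto,uetmw] -> 11 lines: ynugs qujhr dvm nnen ajvg ycr sto uetmw uyagq kuzn qimti
Hunk 5: at line 2 remove [dvm,nnen,ajvg] add [zeh,gsjt] -> 10 lines: ynugs qujhr zeh gsjt ycr sto uetmw uyagq kuzn qimti

Answer: ynugs
qujhr
zeh
gsjt
ycr
sto
uetmw
uyagq
kuzn
qimti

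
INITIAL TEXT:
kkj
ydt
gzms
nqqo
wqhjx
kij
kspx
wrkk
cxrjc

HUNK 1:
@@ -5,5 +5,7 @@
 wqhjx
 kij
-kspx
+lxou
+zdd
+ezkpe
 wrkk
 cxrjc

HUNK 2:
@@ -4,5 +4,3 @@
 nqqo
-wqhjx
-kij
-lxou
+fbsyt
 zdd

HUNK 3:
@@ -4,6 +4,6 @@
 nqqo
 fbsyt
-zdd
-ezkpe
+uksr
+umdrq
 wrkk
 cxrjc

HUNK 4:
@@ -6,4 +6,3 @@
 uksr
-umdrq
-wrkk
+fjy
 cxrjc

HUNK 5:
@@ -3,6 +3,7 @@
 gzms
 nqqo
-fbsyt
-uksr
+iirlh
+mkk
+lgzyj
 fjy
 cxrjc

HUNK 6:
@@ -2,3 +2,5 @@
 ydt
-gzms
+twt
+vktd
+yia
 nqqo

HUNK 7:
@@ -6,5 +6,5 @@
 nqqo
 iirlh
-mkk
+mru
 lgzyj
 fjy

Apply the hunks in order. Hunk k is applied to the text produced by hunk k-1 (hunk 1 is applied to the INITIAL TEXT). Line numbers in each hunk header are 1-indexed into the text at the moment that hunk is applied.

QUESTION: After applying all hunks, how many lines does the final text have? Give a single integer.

Answer: 11

Derivation:
Hunk 1: at line 5 remove [kspx] add [lxou,zdd,ezkpe] -> 11 lines: kkj ydt gzms nqqo wqhjx kij lxou zdd ezkpe wrkk cxrjc
Hunk 2: at line 4 remove [wqhjx,kij,lxou] add [fbsyt] -> 9 lines: kkj ydt gzms nqqo fbsyt zdd ezkpe wrkk cxrjc
Hunk 3: at line 4 remove [zdd,ezkpe] add [uksr,umdrq] -> 9 lines: kkj ydt gzms nqqo fbsyt uksr umdrq wrkk cxrjc
Hunk 4: at line 6 remove [umdrq,wrkk] add [fjy] -> 8 lines: kkj ydt gzms nqqo fbsyt uksr fjy cxrjc
Hunk 5: at line 3 remove [fbsyt,uksr] add [iirlh,mkk,lgzyj] -> 9 lines: kkj ydt gzms nqqo iirlh mkk lgzyj fjy cxrjc
Hunk 6: at line 2 remove [gzms] add [twt,vktd,yia] -> 11 lines: kkj ydt twt vktd yia nqqo iirlh mkk lgzyj fjy cxrjc
Hunk 7: at line 6 remove [mkk] add [mru] -> 11 lines: kkj ydt twt vktd yia nqqo iirlh mru lgzyj fjy cxrjc
Final line count: 11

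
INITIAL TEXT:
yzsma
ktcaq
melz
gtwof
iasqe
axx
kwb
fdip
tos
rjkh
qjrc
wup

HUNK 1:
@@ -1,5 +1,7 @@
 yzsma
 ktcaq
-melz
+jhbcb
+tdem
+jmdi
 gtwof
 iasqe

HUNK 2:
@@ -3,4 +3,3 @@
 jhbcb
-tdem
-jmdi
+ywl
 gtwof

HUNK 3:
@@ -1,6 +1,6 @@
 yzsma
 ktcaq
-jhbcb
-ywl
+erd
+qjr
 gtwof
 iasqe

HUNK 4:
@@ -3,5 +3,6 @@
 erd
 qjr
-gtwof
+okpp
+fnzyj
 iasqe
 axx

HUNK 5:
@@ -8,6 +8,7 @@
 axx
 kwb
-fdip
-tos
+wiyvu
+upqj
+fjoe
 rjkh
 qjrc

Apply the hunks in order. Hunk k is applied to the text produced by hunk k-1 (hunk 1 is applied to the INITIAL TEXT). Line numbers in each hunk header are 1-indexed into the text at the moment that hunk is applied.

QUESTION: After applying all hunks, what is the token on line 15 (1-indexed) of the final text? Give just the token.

Hunk 1: at line 1 remove [melz] add [jhbcb,tdem,jmdi] -> 14 lines: yzsma ktcaq jhbcb tdem jmdi gtwof iasqe axx kwb fdip tos rjkh qjrc wup
Hunk 2: at line 3 remove [tdem,jmdi] add [ywl] -> 13 lines: yzsma ktcaq jhbcb ywl gtwof iasqe axx kwb fdip tos rjkh qjrc wup
Hunk 3: at line 1 remove [jhbcb,ywl] add [erd,qjr] -> 13 lines: yzsma ktcaq erd qjr gtwof iasqe axx kwb fdip tos rjkh qjrc wup
Hunk 4: at line 3 remove [gtwof] add [okpp,fnzyj] -> 14 lines: yzsma ktcaq erd qjr okpp fnzyj iasqe axx kwb fdip tos rjkh qjrc wup
Hunk 5: at line 8 remove [fdip,tos] add [wiyvu,upqj,fjoe] -> 15 lines: yzsma ktcaq erd qjr okpp fnzyj iasqe axx kwb wiyvu upqj fjoe rjkh qjrc wup
Final line 15: wup

Answer: wup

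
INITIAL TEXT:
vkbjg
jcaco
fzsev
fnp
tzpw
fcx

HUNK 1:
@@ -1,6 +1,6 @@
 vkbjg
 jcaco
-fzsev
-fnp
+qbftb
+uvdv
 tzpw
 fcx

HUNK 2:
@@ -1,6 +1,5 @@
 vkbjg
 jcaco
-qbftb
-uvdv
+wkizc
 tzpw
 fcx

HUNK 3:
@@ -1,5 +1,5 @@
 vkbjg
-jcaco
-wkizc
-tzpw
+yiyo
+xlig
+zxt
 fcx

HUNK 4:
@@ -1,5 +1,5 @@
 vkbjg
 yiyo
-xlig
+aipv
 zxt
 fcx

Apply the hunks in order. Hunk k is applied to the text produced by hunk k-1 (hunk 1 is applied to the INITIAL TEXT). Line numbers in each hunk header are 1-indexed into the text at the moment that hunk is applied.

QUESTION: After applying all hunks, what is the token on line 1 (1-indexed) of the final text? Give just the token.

Answer: vkbjg

Derivation:
Hunk 1: at line 1 remove [fzsev,fnp] add [qbftb,uvdv] -> 6 lines: vkbjg jcaco qbftb uvdv tzpw fcx
Hunk 2: at line 1 remove [qbftb,uvdv] add [wkizc] -> 5 lines: vkbjg jcaco wkizc tzpw fcx
Hunk 3: at line 1 remove [jcaco,wkizc,tzpw] add [yiyo,xlig,zxt] -> 5 lines: vkbjg yiyo xlig zxt fcx
Hunk 4: at line 1 remove [xlig] add [aipv] -> 5 lines: vkbjg yiyo aipv zxt fcx
Final line 1: vkbjg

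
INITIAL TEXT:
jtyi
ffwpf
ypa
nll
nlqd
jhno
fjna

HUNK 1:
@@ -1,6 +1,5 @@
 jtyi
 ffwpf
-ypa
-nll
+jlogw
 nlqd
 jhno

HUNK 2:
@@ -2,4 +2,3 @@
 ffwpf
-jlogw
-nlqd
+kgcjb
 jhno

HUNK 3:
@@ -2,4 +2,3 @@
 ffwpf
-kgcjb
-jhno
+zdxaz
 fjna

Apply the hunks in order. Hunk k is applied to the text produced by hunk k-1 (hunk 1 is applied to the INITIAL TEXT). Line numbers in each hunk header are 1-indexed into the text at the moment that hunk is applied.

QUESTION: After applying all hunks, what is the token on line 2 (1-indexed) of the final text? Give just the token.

Answer: ffwpf

Derivation:
Hunk 1: at line 1 remove [ypa,nll] add [jlogw] -> 6 lines: jtyi ffwpf jlogw nlqd jhno fjna
Hunk 2: at line 2 remove [jlogw,nlqd] add [kgcjb] -> 5 lines: jtyi ffwpf kgcjb jhno fjna
Hunk 3: at line 2 remove [kgcjb,jhno] add [zdxaz] -> 4 lines: jtyi ffwpf zdxaz fjna
Final line 2: ffwpf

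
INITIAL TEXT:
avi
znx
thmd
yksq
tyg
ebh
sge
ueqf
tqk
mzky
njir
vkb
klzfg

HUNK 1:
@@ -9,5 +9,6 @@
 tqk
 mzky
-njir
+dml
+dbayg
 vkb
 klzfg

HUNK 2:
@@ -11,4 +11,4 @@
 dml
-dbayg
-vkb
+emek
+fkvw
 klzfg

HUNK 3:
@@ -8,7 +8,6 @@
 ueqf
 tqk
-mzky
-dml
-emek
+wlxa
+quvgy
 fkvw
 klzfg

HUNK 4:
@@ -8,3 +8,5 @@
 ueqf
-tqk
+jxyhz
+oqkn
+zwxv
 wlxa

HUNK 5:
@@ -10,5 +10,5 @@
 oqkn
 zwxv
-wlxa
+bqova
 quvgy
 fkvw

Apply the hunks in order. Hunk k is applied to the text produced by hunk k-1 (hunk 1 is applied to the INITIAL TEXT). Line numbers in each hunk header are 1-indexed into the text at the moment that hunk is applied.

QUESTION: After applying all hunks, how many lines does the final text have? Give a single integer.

Answer: 15

Derivation:
Hunk 1: at line 9 remove [njir] add [dml,dbayg] -> 14 lines: avi znx thmd yksq tyg ebh sge ueqf tqk mzky dml dbayg vkb klzfg
Hunk 2: at line 11 remove [dbayg,vkb] add [emek,fkvw] -> 14 lines: avi znx thmd yksq tyg ebh sge ueqf tqk mzky dml emek fkvw klzfg
Hunk 3: at line 8 remove [mzky,dml,emek] add [wlxa,quvgy] -> 13 lines: avi znx thmd yksq tyg ebh sge ueqf tqk wlxa quvgy fkvw klzfg
Hunk 4: at line 8 remove [tqk] add [jxyhz,oqkn,zwxv] -> 15 lines: avi znx thmd yksq tyg ebh sge ueqf jxyhz oqkn zwxv wlxa quvgy fkvw klzfg
Hunk 5: at line 10 remove [wlxa] add [bqova] -> 15 lines: avi znx thmd yksq tyg ebh sge ueqf jxyhz oqkn zwxv bqova quvgy fkvw klzfg
Final line count: 15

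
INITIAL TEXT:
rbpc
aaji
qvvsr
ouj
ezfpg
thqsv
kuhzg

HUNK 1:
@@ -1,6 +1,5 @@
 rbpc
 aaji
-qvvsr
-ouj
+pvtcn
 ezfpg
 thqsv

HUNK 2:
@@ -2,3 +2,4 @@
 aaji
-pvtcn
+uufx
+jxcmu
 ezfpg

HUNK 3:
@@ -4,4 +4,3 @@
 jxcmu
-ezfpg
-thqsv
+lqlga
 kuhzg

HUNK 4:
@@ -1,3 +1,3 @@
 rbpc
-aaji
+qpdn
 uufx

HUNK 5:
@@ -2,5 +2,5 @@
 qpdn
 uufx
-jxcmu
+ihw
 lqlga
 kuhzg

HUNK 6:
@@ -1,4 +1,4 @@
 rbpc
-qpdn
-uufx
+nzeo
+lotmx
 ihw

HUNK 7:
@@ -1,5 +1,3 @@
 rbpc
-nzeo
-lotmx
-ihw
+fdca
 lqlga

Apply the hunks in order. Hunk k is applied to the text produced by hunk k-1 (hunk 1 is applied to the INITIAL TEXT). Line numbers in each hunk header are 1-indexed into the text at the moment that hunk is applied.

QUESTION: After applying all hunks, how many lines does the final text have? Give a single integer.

Answer: 4

Derivation:
Hunk 1: at line 1 remove [qvvsr,ouj] add [pvtcn] -> 6 lines: rbpc aaji pvtcn ezfpg thqsv kuhzg
Hunk 2: at line 2 remove [pvtcn] add [uufx,jxcmu] -> 7 lines: rbpc aaji uufx jxcmu ezfpg thqsv kuhzg
Hunk 3: at line 4 remove [ezfpg,thqsv] add [lqlga] -> 6 lines: rbpc aaji uufx jxcmu lqlga kuhzg
Hunk 4: at line 1 remove [aaji] add [qpdn] -> 6 lines: rbpc qpdn uufx jxcmu lqlga kuhzg
Hunk 5: at line 2 remove [jxcmu] add [ihw] -> 6 lines: rbpc qpdn uufx ihw lqlga kuhzg
Hunk 6: at line 1 remove [qpdn,uufx] add [nzeo,lotmx] -> 6 lines: rbpc nzeo lotmx ihw lqlga kuhzg
Hunk 7: at line 1 remove [nzeo,lotmx,ihw] add [fdca] -> 4 lines: rbpc fdca lqlga kuhzg
Final line count: 4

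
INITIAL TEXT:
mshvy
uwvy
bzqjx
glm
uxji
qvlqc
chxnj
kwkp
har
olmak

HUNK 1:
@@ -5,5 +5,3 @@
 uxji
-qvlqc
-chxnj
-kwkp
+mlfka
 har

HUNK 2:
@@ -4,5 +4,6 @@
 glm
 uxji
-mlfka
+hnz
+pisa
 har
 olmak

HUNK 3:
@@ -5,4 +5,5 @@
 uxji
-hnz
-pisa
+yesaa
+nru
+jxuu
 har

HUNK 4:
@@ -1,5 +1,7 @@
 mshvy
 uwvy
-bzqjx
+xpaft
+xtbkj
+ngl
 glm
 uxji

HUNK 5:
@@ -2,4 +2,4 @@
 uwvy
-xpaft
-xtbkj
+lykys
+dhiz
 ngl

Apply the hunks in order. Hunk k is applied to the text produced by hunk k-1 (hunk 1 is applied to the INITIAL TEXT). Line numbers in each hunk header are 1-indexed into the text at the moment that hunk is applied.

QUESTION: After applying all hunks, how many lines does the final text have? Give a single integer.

Hunk 1: at line 5 remove [qvlqc,chxnj,kwkp] add [mlfka] -> 8 lines: mshvy uwvy bzqjx glm uxji mlfka har olmak
Hunk 2: at line 4 remove [mlfka] add [hnz,pisa] -> 9 lines: mshvy uwvy bzqjx glm uxji hnz pisa har olmak
Hunk 3: at line 5 remove [hnz,pisa] add [yesaa,nru,jxuu] -> 10 lines: mshvy uwvy bzqjx glm uxji yesaa nru jxuu har olmak
Hunk 4: at line 1 remove [bzqjx] add [xpaft,xtbkj,ngl] -> 12 lines: mshvy uwvy xpaft xtbkj ngl glm uxji yesaa nru jxuu har olmak
Hunk 5: at line 2 remove [xpaft,xtbkj] add [lykys,dhiz] -> 12 lines: mshvy uwvy lykys dhiz ngl glm uxji yesaa nru jxuu har olmak
Final line count: 12

Answer: 12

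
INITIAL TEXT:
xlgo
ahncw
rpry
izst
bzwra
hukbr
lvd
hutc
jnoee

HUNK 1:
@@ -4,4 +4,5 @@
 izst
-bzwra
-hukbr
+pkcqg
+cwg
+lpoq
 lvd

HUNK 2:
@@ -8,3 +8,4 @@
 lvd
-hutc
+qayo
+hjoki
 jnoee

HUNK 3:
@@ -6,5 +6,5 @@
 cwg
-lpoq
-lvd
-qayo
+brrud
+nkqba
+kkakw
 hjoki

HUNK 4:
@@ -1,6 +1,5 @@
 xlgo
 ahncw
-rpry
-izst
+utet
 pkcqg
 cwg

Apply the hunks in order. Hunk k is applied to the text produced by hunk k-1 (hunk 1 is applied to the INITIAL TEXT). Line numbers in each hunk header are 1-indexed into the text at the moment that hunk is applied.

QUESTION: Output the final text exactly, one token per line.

Hunk 1: at line 4 remove [bzwra,hukbr] add [pkcqg,cwg,lpoq] -> 10 lines: xlgo ahncw rpry izst pkcqg cwg lpoq lvd hutc jnoee
Hunk 2: at line 8 remove [hutc] add [qayo,hjoki] -> 11 lines: xlgo ahncw rpry izst pkcqg cwg lpoq lvd qayo hjoki jnoee
Hunk 3: at line 6 remove [lpoq,lvd,qayo] add [brrud,nkqba,kkakw] -> 11 lines: xlgo ahncw rpry izst pkcqg cwg brrud nkqba kkakw hjoki jnoee
Hunk 4: at line 1 remove [rpry,izst] add [utet] -> 10 lines: xlgo ahncw utet pkcqg cwg brrud nkqba kkakw hjoki jnoee

Answer: xlgo
ahncw
utet
pkcqg
cwg
brrud
nkqba
kkakw
hjoki
jnoee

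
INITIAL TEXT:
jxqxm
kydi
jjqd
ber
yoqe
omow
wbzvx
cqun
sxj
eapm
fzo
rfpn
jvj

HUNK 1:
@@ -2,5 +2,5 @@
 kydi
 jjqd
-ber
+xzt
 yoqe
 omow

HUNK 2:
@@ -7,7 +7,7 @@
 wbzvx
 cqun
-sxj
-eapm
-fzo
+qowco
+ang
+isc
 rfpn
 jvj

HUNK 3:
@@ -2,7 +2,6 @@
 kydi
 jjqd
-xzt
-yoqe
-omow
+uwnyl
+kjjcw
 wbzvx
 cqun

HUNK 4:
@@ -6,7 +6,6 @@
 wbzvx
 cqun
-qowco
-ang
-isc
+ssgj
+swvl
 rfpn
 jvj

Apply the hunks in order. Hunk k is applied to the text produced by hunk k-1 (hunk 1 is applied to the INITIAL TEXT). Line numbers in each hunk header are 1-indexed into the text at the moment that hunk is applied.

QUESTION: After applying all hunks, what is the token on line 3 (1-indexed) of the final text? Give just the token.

Answer: jjqd

Derivation:
Hunk 1: at line 2 remove [ber] add [xzt] -> 13 lines: jxqxm kydi jjqd xzt yoqe omow wbzvx cqun sxj eapm fzo rfpn jvj
Hunk 2: at line 7 remove [sxj,eapm,fzo] add [qowco,ang,isc] -> 13 lines: jxqxm kydi jjqd xzt yoqe omow wbzvx cqun qowco ang isc rfpn jvj
Hunk 3: at line 2 remove [xzt,yoqe,omow] add [uwnyl,kjjcw] -> 12 lines: jxqxm kydi jjqd uwnyl kjjcw wbzvx cqun qowco ang isc rfpn jvj
Hunk 4: at line 6 remove [qowco,ang,isc] add [ssgj,swvl] -> 11 lines: jxqxm kydi jjqd uwnyl kjjcw wbzvx cqun ssgj swvl rfpn jvj
Final line 3: jjqd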